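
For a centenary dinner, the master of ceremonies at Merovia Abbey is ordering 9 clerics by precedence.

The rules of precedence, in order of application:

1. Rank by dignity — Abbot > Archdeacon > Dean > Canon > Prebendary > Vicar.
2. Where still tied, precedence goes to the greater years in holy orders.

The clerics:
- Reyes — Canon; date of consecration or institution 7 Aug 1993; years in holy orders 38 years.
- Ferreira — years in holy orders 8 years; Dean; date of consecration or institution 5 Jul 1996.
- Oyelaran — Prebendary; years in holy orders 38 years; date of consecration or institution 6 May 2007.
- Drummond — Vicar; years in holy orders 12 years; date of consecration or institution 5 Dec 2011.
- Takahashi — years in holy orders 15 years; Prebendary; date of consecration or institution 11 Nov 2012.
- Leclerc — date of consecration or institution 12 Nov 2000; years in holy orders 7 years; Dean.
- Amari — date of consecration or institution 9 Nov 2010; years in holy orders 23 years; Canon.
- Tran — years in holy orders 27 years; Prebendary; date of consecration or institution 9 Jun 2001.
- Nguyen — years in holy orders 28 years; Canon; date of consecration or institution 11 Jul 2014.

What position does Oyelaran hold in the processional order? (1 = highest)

By dignity: Ferreira and Leclerc (Dean); then Reyes, Nguyen and Amari (Canon); then Oyelaran, Tran and Takahashi (Prebendary); then Drummond (Vicar).
Among Ferreira and Leclerc, by years in holy orders (higher first): Ferreira (8 years) before Leclerc (7 years).
Among Reyes, Nguyen and Amari, by years in holy orders (higher first): Reyes (38 years) before Nguyen (28 years) before Amari (23 years).
Among Oyelaran, Tran and Takahashi, by years in holy orders (higher first): Oyelaran (38 years) before Tran (27 years) before Takahashi (15 years).
Order: Ferreira, Leclerc, Reyes, Nguyen, Amari, Oyelaran, Tran, Takahashi, Drummond. So position 6.

6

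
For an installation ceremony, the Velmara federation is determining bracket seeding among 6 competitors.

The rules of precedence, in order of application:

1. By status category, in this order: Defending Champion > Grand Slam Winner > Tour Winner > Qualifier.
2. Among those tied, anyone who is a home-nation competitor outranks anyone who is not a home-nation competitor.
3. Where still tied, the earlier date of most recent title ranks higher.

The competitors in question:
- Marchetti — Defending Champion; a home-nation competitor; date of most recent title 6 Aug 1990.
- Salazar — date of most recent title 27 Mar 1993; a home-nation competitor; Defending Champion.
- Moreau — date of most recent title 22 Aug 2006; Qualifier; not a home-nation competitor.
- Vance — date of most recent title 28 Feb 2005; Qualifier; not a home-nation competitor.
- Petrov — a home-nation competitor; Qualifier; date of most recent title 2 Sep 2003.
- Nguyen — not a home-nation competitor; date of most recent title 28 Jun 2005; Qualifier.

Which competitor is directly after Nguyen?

By status category: Marchetti and Salazar (Defending Champion); then Petrov, Vance, Nguyen and Moreau (Qualifier).
Marchetti and Salazar are each a home-nation competitor, so the next rule applies.
Among Marchetti and Salazar, by date of most recent title (earlier first): Marchetti (6 Aug 1990) before Salazar (27 Mar 1993).
Among Petrov, Vance, Nguyen and Moreau, a home-nation competitor before not a home-nation competitor: Petrov (a home-nation competitor) before Vance, Nguyen and Moreau (not a home-nation competitor).
Among Vance, Nguyen and Moreau, by date of most recent title (earlier first): Vance (28 Feb 2005) before Nguyen (28 Jun 2005) before Moreau (22 Aug 2006).
Order: Marchetti, Salazar, Petrov, Vance, Nguyen, Moreau.

Moreau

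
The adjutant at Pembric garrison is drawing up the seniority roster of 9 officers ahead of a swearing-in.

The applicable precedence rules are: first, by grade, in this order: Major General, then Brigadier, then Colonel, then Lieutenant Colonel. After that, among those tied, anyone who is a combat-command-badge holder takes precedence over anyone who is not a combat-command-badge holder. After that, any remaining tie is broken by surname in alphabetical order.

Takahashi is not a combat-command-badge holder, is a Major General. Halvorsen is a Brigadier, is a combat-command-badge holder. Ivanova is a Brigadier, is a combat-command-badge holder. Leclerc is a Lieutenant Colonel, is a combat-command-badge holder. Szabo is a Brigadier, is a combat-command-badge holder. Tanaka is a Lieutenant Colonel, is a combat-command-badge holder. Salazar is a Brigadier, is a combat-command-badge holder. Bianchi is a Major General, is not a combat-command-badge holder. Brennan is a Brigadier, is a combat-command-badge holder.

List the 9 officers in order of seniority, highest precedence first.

Bianchi, Takahashi, Brennan, Halvorsen, Ivanova, Salazar, Szabo, Leclerc, Tanaka

By grade: Bianchi and Takahashi (Major General); then Brennan, Halvorsen, Ivanova, Salazar and Szabo (Brigadier); then Leclerc and Tanaka (Lieutenant Colonel).
Bianchi and Takahashi are each not a combat-command-badge holder, so the next rule applies.
Among Bianchi and Takahashi, alphabetically by surname: Bianchi before Takahashi.
Brennan, Halvorsen, Ivanova, Salazar and Szabo are each a combat-command-badge holder, so the next rule applies.
Among Brennan, Halvorsen, Ivanova, Salazar and Szabo, alphabetically by surname: Brennan before Halvorsen before Ivanova before Salazar before Szabo.
Leclerc and Tanaka are each a combat-command-badge holder, so the next rule applies.
Among Leclerc and Tanaka, alphabetically by surname: Leclerc before Tanaka.
Full order: Bianchi, Takahashi, Brennan, Halvorsen, Ivanova, Salazar, Szabo, Leclerc, Tanaka.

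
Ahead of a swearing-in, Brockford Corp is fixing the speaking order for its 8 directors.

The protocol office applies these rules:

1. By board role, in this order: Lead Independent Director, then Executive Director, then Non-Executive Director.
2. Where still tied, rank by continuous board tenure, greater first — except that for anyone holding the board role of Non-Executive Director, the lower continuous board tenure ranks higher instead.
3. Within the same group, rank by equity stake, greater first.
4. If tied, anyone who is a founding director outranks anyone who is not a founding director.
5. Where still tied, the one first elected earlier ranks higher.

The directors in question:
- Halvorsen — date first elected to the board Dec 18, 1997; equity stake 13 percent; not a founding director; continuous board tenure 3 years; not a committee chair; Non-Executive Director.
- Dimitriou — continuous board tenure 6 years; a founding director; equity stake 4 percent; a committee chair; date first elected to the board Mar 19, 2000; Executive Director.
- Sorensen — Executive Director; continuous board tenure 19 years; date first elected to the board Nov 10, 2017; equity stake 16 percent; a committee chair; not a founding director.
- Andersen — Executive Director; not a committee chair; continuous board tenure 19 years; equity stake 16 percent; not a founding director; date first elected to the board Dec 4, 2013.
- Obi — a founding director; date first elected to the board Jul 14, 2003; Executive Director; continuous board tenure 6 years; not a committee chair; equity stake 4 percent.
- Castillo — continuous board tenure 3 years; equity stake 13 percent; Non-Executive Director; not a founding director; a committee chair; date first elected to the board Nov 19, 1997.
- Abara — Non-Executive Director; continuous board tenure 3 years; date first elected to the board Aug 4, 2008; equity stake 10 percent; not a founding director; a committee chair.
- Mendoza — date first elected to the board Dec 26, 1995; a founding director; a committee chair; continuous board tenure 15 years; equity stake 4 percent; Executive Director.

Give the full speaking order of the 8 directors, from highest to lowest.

Andersen, Sorensen, Mendoza, Dimitriou, Obi, Castillo, Halvorsen, Abara

By board role: Andersen, Sorensen, Mendoza, Dimitriou and Obi (Executive Director); then Castillo, Halvorsen and Abara (Non-Executive Director).
Among Andersen, Sorensen, Mendoza, Dimitriou and Obi, by continuous board tenure (higher first): Andersen and Sorensen (19 years) before Mendoza (15 years) before Dimitriou and Obi (6 years).
Andersen and Sorensen both have equity stake 16 percent, so the next rule applies.
Andersen and Sorensen are each not a founding director, so the next rule applies.
Among Andersen and Sorensen, by date first elected to the board (earlier first): Andersen (Dec 4, 2013) before Sorensen (Nov 10, 2017).
Dimitriou and Obi both have equity stake 4 percent, so the next rule applies.
Dimitriou and Obi are each a founding director, so the next rule applies.
Among Dimitriou and Obi, by date first elected to the board (earlier first): Dimitriou (Mar 19, 2000) before Obi (Jul 14, 2003).
Castillo, Halvorsen and Abara all have continuous board tenure 3 years, so the next rule applies.
Among Castillo, Halvorsen and Abara, by equity stake (higher first): Castillo and Halvorsen (13 percent) before Abara (10 percent).
Castillo and Halvorsen are each not a founding director, so the next rule applies.
Among Castillo and Halvorsen, by date first elected to the board (earlier first): Castillo (Nov 19, 1997) before Halvorsen (Dec 18, 1997).
Full order: Andersen, Sorensen, Mendoza, Dimitriou, Obi, Castillo, Halvorsen, Abara.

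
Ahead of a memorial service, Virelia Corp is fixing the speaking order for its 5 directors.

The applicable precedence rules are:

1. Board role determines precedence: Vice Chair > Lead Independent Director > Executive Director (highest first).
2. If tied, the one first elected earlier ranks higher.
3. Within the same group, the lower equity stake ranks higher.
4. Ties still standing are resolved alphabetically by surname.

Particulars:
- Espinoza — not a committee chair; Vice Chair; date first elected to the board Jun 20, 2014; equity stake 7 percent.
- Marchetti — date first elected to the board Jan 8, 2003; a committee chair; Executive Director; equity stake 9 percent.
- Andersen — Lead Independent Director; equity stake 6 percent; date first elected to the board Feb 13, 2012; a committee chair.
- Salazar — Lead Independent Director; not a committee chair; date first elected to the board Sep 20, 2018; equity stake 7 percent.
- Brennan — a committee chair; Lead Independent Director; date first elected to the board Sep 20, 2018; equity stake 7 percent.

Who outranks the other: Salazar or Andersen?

By board role: Espinoza (Vice Chair); then Andersen, Brennan and Salazar (Lead Independent Director); then Marchetti (Executive Director).
Among Andersen, Brennan and Salazar, by date first elected to the board (earlier first): Andersen (Feb 13, 2012) before Brennan and Salazar (Sep 20, 2018).
Brennan and Salazar both have equity stake 7 percent, so the next rule applies.
Among Brennan and Salazar, alphabetically by surname: Brennan before Salazar.
So Andersen takes precedence.

Andersen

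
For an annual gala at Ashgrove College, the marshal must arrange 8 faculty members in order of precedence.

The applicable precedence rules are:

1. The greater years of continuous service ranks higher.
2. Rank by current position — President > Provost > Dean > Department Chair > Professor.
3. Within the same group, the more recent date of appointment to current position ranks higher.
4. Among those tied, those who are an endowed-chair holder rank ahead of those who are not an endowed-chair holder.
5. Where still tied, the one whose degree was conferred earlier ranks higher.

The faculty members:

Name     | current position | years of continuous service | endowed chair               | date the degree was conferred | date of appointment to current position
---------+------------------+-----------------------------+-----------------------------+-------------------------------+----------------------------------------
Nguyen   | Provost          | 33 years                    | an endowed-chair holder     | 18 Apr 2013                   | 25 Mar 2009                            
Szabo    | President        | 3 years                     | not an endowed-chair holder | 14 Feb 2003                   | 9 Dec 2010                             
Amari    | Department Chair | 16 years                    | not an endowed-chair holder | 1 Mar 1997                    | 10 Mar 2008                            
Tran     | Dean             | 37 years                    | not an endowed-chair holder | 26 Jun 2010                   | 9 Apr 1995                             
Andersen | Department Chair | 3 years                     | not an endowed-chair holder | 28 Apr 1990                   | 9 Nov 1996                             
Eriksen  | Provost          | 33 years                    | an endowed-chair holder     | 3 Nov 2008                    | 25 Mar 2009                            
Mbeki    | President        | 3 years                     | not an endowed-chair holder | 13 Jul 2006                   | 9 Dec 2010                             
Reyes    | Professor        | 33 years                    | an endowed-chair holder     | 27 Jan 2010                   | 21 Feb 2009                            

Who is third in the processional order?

Nguyen

By years of continuous service (higher first): Tran (37 years); then Eriksen, Nguyen and Reyes (each 33 years); then Amari (16 years); then Szabo, Mbeki and Andersen (each 3 years).
Among Eriksen, Nguyen and Reyes, by current position: Eriksen and Nguyen (Provost) before Reyes (Professor).
Eriksen and Nguyen both have date of appointment to current position 25 Mar 2009, so the next rule applies.
Eriksen and Nguyen are each an endowed-chair holder, so the next rule applies.
Among Eriksen and Nguyen, by date the degree was conferred (earlier first): Eriksen (3 Nov 2008) before Nguyen (18 Apr 2013).
Among Szabo, Mbeki and Andersen, by current position: Szabo and Mbeki (President) before Andersen (Department Chair).
Szabo and Mbeki both have date of appointment to current position 9 Dec 2010, so the next rule applies.
Szabo and Mbeki are each not an endowed-chair holder, so the next rule applies.
Among Szabo and Mbeki, by date the degree was conferred (earlier first): Szabo (14 Feb 2003) before Mbeki (13 Jul 2006).
Order: Tran, Eriksen, Nguyen, Reyes, Amari, Szabo, Mbeki, Andersen.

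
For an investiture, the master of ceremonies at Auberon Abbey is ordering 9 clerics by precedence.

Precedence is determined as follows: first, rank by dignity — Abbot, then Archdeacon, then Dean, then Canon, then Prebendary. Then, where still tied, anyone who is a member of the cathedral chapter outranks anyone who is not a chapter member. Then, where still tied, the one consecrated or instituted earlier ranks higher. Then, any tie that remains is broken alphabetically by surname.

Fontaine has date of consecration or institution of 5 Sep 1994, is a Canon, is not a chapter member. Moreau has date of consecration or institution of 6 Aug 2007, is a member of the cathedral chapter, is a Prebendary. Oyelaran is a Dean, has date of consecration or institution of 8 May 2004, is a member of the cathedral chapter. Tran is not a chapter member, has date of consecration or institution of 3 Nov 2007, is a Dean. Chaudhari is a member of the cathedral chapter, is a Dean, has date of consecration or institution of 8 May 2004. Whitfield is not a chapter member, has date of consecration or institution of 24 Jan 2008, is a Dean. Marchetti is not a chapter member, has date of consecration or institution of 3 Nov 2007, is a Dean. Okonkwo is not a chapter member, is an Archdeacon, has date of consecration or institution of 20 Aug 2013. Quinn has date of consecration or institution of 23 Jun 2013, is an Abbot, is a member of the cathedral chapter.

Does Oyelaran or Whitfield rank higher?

Oyelaran

By dignity: Quinn (Abbot); then Okonkwo (Archdeacon); then Chaudhari, Oyelaran, Marchetti, Tran and Whitfield (Dean); then Fontaine (Canon); then Moreau (Prebendary).
Among Chaudhari, Oyelaran, Marchetti, Tran and Whitfield, a member of the cathedral chapter before not a chapter member: Chaudhari and Oyelaran (a member of the cathedral chapter) before Marchetti, Tran and Whitfield (not a chapter member).
Chaudhari and Oyelaran both have date of consecration or institution 8 May 2004, so the next rule applies.
Among Chaudhari and Oyelaran, alphabetically by surname: Chaudhari before Oyelaran.
Among Marchetti, Tran and Whitfield, by date of consecration or institution (earlier first): Marchetti and Tran (3 Nov 2007) before Whitfield (24 Jan 2008).
Among Marchetti and Tran, alphabetically by surname: Marchetti before Tran.
So Oyelaran takes precedence.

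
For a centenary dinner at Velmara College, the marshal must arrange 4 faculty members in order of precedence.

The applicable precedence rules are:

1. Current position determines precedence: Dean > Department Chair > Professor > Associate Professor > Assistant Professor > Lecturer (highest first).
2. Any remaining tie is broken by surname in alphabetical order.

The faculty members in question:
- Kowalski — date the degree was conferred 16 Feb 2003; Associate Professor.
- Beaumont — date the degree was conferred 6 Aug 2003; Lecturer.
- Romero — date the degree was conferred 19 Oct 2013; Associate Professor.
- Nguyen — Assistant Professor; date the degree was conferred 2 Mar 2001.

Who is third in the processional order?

Nguyen

By current position: Kowalski and Romero (Associate Professor); then Nguyen (Assistant Professor); then Beaumont (Lecturer).
Among Kowalski and Romero, alphabetically by surname: Kowalski before Romero.
Order: Kowalski, Romero, Nguyen, Beaumont.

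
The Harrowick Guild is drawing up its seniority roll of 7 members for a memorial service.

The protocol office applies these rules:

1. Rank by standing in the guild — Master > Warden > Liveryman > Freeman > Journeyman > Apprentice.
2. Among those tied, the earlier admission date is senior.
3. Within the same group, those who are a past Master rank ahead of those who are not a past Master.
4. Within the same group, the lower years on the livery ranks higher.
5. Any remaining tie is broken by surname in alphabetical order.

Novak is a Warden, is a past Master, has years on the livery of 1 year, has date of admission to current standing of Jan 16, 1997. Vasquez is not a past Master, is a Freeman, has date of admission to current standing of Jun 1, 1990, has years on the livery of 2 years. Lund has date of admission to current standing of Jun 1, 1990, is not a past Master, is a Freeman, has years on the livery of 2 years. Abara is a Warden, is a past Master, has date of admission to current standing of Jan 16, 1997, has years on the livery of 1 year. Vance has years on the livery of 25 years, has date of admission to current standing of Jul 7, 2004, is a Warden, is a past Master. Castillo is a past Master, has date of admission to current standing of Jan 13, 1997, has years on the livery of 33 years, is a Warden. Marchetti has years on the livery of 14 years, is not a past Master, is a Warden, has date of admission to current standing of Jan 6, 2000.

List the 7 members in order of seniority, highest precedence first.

Castillo, Abara, Novak, Marchetti, Vance, Lund, Vasquez

By standing in the guild: Castillo, Abara, Novak, Marchetti and Vance (Warden); then Lund and Vasquez (Freeman).
Among Castillo, Abara, Novak, Marchetti and Vance, by date of admission to current standing (earlier first): Castillo (Jan 13, 1997) before Abara and Novak (Jan 16, 1997) before Marchetti (Jan 6, 2000) before Vance (Jul 7, 2004).
Abara and Novak are each a past Master, so the next rule applies.
Abara and Novak both have years on the livery 1 year, so the next rule applies.
Among Abara and Novak, alphabetically by surname: Abara before Novak.
Lund and Vasquez both have date of admission to current standing Jun 1, 1990, so the next rule applies.
Lund and Vasquez are each not a past Master, so the next rule applies.
Lund and Vasquez both have years on the livery 2 years, so the next rule applies.
Among Lund and Vasquez, alphabetically by surname: Lund before Vasquez.
Full order: Castillo, Abara, Novak, Marchetti, Vance, Lund, Vasquez.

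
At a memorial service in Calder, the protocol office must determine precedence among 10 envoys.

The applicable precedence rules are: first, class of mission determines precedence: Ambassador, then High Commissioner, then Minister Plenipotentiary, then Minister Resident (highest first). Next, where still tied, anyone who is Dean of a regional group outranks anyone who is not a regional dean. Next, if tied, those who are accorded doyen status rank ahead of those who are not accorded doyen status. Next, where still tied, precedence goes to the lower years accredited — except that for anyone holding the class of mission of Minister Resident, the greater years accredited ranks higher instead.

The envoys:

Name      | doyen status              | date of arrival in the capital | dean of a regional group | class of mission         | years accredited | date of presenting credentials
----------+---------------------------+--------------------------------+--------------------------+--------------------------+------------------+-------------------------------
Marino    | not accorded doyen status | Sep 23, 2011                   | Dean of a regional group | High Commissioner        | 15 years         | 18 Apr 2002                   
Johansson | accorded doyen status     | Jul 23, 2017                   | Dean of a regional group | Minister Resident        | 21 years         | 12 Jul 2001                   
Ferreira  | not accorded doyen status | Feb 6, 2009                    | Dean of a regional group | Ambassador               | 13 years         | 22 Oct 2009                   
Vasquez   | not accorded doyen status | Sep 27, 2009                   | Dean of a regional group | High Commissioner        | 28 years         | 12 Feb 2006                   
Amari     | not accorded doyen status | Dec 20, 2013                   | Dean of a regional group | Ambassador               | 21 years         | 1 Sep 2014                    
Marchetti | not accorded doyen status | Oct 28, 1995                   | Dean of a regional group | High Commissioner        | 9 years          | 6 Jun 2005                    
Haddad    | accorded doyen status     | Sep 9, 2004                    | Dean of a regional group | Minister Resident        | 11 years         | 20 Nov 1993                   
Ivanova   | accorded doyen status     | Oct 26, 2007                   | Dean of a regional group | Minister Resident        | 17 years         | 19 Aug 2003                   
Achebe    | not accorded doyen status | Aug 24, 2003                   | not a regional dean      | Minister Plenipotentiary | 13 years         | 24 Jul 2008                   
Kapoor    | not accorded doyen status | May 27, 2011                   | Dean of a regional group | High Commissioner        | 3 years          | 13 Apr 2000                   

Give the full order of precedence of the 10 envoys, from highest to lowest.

By class of mission: Ferreira and Amari (Ambassador); then Kapoor, Marchetti, Marino and Vasquez (High Commissioner); then Achebe (Minister Plenipotentiary); then Johansson, Ivanova and Haddad (Minister Resident).
Ferreira and Amari are each Dean of a regional group, so the next rule applies.
Ferreira and Amari are each not accorded doyen status, so the next rule applies.
Among Ferreira and Amari, by years accredited (lower first): Ferreira (13 years) before Amari (21 years).
Kapoor, Marchetti, Marino and Vasquez are each Dean of a regional group, so the next rule applies.
Kapoor, Marchetti, Marino and Vasquez are each not accorded doyen status, so the next rule applies.
Among Kapoor, Marchetti, Marino and Vasquez, by years accredited (lower first): Kapoor (3 years) before Marchetti (9 years) before Marino (15 years) before Vasquez (28 years).
Johansson, Ivanova and Haddad are each Dean of a regional group, so the next rule applies.
Johansson, Ivanova and Haddad are each accorded doyen status, so the next rule applies.
Among Johansson, Ivanova and Haddad, by years accredited (higher first) (reversed rule for this group): Johansson (21 years) before Ivanova (17 years) before Haddad (11 years).
Full order: Ferreira, Amari, Kapoor, Marchetti, Marino, Vasquez, Achebe, Johansson, Ivanova, Haddad.

Ferreira, Amari, Kapoor, Marchetti, Marino, Vasquez, Achebe, Johansson, Ivanova, Haddad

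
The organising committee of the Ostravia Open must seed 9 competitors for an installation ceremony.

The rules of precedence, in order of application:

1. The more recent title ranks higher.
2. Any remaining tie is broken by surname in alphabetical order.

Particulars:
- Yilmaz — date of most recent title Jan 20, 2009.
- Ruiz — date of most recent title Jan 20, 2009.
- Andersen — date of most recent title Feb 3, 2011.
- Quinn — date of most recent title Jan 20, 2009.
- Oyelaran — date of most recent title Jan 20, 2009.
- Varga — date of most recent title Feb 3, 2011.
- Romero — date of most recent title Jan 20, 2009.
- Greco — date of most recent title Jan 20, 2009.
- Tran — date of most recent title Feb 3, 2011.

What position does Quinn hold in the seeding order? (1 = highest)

By date of most recent title (later first): Andersen, Tran and Varga (each Feb 3, 2011); then Greco, Oyelaran, Quinn, Romero, Ruiz and Yilmaz (each Jan 20, 2009).
Among Andersen, Tran and Varga, alphabetically by surname: Andersen before Tran before Varga.
Among Greco, Oyelaran, Quinn, Romero, Ruiz and Yilmaz, alphabetically by surname: Greco before Oyelaran before Quinn before Romero before Ruiz before Yilmaz.
Order: Andersen, Tran, Varga, Greco, Oyelaran, Quinn, Romero, Ruiz, Yilmaz. So position 6.

6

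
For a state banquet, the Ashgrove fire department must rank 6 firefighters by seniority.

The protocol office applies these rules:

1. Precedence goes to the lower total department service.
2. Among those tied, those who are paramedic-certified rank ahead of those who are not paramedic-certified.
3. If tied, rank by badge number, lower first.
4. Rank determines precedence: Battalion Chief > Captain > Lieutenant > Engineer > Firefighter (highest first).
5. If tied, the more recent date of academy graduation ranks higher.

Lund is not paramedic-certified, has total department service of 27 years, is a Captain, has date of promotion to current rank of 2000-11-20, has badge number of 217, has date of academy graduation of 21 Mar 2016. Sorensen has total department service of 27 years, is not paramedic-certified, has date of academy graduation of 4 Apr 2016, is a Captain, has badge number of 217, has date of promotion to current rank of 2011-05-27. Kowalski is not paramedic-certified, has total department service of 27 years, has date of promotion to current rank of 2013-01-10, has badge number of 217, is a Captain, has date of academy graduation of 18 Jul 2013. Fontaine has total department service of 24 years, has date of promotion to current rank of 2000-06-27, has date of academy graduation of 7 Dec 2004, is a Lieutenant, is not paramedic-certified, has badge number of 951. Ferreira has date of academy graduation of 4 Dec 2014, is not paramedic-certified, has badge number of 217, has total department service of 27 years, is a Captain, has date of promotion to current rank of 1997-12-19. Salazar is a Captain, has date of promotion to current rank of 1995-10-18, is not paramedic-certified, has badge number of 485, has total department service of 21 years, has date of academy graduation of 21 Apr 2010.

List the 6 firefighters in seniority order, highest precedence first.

Salazar, Fontaine, Sorensen, Lund, Ferreira, Kowalski

By total department service (lower first): Salazar (21 years); then Fontaine (24 years); then Sorensen, Lund, Ferreira and Kowalski (each 27 years).
Sorensen, Lund, Ferreira and Kowalski are each not paramedic-certified, so the next rule applies.
Sorensen, Lund, Ferreira and Kowalski all have badge number 217, so the next rule applies.
Sorensen, Lund, Ferreira and Kowalski are each Captain, so the next rule applies.
Among Sorensen, Lund, Ferreira and Kowalski, by date of academy graduation (later first): Sorensen (4 Apr 2016) before Lund (21 Mar 2016) before Ferreira (4 Dec 2014) before Kowalski (18 Jul 2013).
Full order: Salazar, Fontaine, Sorensen, Lund, Ferreira, Kowalski.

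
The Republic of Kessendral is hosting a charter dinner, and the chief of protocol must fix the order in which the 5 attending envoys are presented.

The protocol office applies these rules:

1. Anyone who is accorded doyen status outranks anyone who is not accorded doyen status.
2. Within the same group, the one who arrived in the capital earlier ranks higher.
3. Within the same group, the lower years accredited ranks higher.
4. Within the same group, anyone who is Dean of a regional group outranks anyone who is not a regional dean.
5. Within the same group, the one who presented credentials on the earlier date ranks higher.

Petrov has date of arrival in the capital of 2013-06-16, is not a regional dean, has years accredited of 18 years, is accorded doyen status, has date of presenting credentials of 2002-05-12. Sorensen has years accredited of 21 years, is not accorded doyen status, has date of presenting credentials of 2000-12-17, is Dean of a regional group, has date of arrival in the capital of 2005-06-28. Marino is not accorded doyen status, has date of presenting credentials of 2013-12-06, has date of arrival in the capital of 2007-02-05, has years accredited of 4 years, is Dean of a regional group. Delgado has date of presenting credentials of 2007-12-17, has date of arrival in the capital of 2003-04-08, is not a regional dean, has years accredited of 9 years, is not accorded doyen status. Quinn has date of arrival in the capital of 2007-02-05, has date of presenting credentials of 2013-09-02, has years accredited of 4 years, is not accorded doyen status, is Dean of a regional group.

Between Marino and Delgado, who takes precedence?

By the first rule: Petrov (accorded doyen status); then Delgado, Sorensen, Quinn and Marino (each not accorded doyen status).
Among Delgado, Sorensen, Quinn and Marino, by date of arrival in the capital (earlier first): Delgado (2003-04-08) before Sorensen (2005-06-28) before Quinn and Marino (2007-02-05).
Quinn and Marino both have years accredited 4 years, so the next rule applies.
Quinn and Marino are each Dean of a regional group, so the next rule applies.
Among Quinn and Marino, by date of presenting credentials (earlier first): Quinn (2013-09-02) before Marino (2013-12-06).
So Delgado takes precedence.

Delgado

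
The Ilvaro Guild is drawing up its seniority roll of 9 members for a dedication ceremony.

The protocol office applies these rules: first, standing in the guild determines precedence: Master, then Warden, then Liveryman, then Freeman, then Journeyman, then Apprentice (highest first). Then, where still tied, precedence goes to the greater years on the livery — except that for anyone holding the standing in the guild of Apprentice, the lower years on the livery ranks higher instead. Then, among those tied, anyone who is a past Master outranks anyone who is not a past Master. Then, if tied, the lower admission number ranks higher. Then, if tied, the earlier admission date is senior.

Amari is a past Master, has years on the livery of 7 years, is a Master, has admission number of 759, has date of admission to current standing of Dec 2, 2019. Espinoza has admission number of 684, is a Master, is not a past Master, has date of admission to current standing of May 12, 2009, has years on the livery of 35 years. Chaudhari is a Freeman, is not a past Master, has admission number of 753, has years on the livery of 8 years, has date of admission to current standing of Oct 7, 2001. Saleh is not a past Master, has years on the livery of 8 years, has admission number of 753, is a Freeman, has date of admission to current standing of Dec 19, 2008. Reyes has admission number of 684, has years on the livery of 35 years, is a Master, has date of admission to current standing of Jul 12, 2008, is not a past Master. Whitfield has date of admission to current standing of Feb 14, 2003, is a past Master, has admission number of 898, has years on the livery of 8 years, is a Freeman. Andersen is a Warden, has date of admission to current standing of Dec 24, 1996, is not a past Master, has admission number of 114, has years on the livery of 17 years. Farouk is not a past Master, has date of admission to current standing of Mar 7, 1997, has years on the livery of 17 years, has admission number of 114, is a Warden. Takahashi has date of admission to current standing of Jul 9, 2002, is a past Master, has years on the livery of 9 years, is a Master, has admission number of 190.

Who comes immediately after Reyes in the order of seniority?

Espinoza

By standing in the guild: Reyes, Espinoza, Takahashi and Amari (Master); then Andersen and Farouk (Warden); then Whitfield, Chaudhari and Saleh (Freeman).
Among Reyes, Espinoza, Takahashi and Amari, by years on the livery (higher first): Reyes and Espinoza (35 years) before Takahashi (9 years) before Amari (7 years).
Reyes and Espinoza are each not a past Master, so the next rule applies.
Reyes and Espinoza both have admission number 684, so the next rule applies.
Among Reyes and Espinoza, by date of admission to current standing (earlier first): Reyes (Jul 12, 2008) before Espinoza (May 12, 2009).
Andersen and Farouk both have years on the livery 17 years, so the next rule applies.
Andersen and Farouk are each not a past Master, so the next rule applies.
Andersen and Farouk both have admission number 114, so the next rule applies.
Among Andersen and Farouk, by date of admission to current standing (earlier first): Andersen (Dec 24, 1996) before Farouk (Mar 7, 1997).
Whitfield, Chaudhari and Saleh all have years on the livery 8 years, so the next rule applies.
Among Whitfield, Chaudhari and Saleh, a past Master before not a past Master: Whitfield (a past Master) before Chaudhari and Saleh (not a past Master).
Chaudhari and Saleh both have admission number 753, so the next rule applies.
Among Chaudhari and Saleh, by date of admission to current standing (earlier first): Chaudhari (Oct 7, 2001) before Saleh (Dec 19, 2008).
Order: Reyes, Espinoza, Takahashi, Amari, Andersen, Farouk, Whitfield, Chaudhari, Saleh.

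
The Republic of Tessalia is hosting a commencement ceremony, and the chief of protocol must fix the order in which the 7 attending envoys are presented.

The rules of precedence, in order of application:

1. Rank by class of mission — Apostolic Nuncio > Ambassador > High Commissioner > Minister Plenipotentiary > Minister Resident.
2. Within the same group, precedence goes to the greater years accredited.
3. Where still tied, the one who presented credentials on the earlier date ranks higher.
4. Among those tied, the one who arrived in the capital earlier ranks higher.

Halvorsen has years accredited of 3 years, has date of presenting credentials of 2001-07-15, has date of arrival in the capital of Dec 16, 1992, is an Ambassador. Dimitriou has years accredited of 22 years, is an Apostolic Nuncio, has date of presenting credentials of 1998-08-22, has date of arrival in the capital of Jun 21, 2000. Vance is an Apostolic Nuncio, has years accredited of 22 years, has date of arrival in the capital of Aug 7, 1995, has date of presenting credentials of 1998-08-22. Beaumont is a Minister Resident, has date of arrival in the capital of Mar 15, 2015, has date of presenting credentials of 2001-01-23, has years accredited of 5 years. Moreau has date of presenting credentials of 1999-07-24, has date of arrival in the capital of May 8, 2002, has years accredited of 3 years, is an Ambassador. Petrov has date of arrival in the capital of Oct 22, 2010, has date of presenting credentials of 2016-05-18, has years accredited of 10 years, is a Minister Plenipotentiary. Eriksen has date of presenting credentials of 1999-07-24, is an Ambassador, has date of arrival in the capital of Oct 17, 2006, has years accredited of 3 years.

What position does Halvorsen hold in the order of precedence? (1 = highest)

By class of mission: Vance and Dimitriou (Apostolic Nuncio); then Moreau, Eriksen and Halvorsen (Ambassador); then Petrov (Minister Plenipotentiary); then Beaumont (Minister Resident).
Vance and Dimitriou both have years accredited 22 years, so the next rule applies.
Vance and Dimitriou both have date of presenting credentials 1998-08-22, so the next rule applies.
Among Vance and Dimitriou, by date of arrival in the capital (earlier first): Vance (Aug 7, 1995) before Dimitriou (Jun 21, 2000).
Moreau, Eriksen and Halvorsen all have years accredited 3 years, so the next rule applies.
Among Moreau, Eriksen and Halvorsen, by date of presenting credentials (earlier first): Moreau and Eriksen (1999-07-24) before Halvorsen (2001-07-15).
Among Moreau and Eriksen, by date of arrival in the capital (earlier first): Moreau (May 8, 2002) before Eriksen (Oct 17, 2006).
Order: Vance, Dimitriou, Moreau, Eriksen, Halvorsen, Petrov, Beaumont. So position 5.

5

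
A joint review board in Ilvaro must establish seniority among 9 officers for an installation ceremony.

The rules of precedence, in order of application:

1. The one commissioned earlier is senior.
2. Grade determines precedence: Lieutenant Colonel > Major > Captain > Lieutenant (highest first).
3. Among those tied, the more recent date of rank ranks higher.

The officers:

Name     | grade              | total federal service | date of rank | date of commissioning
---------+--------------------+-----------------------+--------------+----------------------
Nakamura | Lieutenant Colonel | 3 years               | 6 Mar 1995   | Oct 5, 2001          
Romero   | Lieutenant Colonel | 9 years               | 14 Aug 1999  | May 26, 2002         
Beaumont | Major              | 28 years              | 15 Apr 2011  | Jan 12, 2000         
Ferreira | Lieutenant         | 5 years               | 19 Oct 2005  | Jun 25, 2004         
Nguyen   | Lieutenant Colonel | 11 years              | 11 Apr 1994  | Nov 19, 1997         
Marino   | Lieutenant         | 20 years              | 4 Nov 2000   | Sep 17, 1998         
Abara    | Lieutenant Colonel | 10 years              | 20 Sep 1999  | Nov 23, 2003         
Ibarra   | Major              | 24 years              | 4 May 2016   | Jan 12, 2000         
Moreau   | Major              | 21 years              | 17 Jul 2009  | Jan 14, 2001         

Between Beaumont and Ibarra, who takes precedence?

Ibarra

By date of commissioning (earlier first): Nguyen (Nov 19, 1997); then Marino (Sep 17, 1998); then Ibarra and Beaumont (both Jan 12, 2000); then Moreau (Jan 14, 2001); then Nakamura (Oct 5, 2001); then Romero (May 26, 2002); then Abara (Nov 23, 2003); then Ferreira (Jun 25, 2004).
Ibarra and Beaumont are each Major, so the next rule applies.
Among Ibarra and Beaumont, by date of rank (later first): Ibarra (4 May 2016) before Beaumont (15 Apr 2011).
So Ibarra takes precedence.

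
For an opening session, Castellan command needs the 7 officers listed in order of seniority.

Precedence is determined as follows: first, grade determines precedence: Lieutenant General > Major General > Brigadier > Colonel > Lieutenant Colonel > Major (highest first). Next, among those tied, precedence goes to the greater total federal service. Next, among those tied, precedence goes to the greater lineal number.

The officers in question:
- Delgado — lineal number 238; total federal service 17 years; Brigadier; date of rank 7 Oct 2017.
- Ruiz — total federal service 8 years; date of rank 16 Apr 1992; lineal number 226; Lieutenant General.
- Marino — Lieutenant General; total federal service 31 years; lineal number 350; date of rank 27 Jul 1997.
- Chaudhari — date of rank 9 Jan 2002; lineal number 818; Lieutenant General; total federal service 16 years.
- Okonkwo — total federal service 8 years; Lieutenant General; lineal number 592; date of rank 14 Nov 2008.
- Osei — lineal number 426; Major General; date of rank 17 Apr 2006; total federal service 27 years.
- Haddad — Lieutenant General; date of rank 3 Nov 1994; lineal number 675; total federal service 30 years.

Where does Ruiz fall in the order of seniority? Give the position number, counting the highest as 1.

5

By grade: Marino, Haddad, Chaudhari, Okonkwo and Ruiz (Lieutenant General); then Osei (Major General); then Delgado (Brigadier).
Among Marino, Haddad, Chaudhari, Okonkwo and Ruiz, by total federal service (higher first): Marino (31 years) before Haddad (30 years) before Chaudhari (16 years) before Okonkwo and Ruiz (8 years).
Among Okonkwo and Ruiz, by lineal number (higher first): Okonkwo (592) before Ruiz (226).
Order: Marino, Haddad, Chaudhari, Okonkwo, Ruiz, Osei, Delgado. So position 5.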